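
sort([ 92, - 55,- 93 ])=[ -93,-55,92]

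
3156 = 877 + 2279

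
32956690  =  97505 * 338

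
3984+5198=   9182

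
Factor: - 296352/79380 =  - 2^3*3^( - 1)*5^ ( - 1)*7^1 = - 56/15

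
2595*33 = 85635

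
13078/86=6539/43=152.07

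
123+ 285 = 408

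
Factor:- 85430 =-2^1*5^1 * 8543^1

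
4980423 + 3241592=8222015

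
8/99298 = 4/49649= 0.00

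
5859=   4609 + 1250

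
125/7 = 125/7= 17.86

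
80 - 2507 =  - 2427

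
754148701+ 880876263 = 1635024964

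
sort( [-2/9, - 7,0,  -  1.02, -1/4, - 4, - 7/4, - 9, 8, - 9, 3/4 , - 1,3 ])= [ - 9, - 9, - 7,- 4, - 7/4, - 1.02, - 1, - 1/4, - 2/9 , 0, 3/4 , 3, 8] 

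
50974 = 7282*7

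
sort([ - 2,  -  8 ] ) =[-8,-2 ] 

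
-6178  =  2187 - 8365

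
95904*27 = 2589408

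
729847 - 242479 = 487368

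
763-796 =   -  33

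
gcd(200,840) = 40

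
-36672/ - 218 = 18336/109  =  168.22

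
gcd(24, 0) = 24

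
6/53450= 3/26725 = 0.00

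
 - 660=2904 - 3564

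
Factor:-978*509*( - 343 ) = 170746086 = 2^1*3^1*7^3*163^1*509^1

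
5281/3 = 1760 + 1/3 = 1760.33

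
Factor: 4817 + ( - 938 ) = 3879 = 3^2*431^1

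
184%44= 8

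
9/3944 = 9/3944 = 0.00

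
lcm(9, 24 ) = 72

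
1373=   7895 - 6522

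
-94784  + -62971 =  - 157755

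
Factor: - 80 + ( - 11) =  - 7^1*  13^1 = - 91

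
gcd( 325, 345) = 5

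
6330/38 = 3165/19= 166.58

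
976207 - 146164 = 830043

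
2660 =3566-906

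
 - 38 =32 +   -  70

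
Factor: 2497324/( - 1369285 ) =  - 2^2*5^( - 1 )*273857^( - 1)*624331^1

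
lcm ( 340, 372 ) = 31620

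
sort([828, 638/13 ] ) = [ 638/13, 828]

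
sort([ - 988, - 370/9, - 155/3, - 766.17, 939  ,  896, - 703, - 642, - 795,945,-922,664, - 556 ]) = [ - 988, - 922 , - 795, - 766.17, - 703, - 642, - 556, - 155/3, - 370/9,664,896,939,945 ]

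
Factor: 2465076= 2^2*3^1*205423^1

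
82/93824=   41/46912 = 0.00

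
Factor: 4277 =7^1*13^1 * 47^1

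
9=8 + 1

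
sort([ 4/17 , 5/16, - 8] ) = [ - 8,  4/17, 5/16]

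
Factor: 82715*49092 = 4060644780 = 2^2*  3^1*5^1*71^1*233^1 * 4091^1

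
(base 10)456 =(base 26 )HE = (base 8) 710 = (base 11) 385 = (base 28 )g8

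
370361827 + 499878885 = 870240712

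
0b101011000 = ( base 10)344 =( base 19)I2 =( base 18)112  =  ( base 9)422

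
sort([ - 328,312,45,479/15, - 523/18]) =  [ - 328,  -  523/18,  479/15 , 45, 312 ]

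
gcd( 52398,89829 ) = 9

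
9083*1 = 9083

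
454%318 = 136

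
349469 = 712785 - 363316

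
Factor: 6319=71^1*89^1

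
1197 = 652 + 545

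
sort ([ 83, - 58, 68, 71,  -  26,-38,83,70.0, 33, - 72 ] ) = [ - 72  ,  -  58, - 38,  -  26,33 , 68 , 70.0,71,83  ,  83]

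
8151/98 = 8151/98 = 83.17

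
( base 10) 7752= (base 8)17110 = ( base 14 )2b7a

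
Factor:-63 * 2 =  - 2^1*3^2*7^1 = - 126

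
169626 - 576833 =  - 407207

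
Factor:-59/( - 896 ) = 2^( -7)*7^(-1)*59^1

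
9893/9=9893/9 = 1099.22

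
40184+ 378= 40562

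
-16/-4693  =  16/4693 = 0.00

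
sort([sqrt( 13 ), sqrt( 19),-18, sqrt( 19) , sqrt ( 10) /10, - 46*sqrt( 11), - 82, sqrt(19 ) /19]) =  [ - 46*sqrt( 11),-82, - 18,sqrt( 19 )/19 , sqrt( 10) /10, sqrt( 13 ), sqrt( 19 ) , sqrt (19 )]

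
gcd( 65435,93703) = 1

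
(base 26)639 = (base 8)10057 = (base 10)4143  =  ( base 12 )2493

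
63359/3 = 21119 + 2/3 = 21119.67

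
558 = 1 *558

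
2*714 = 1428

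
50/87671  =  50/87671 = 0.00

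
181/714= 181/714 = 0.25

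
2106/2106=1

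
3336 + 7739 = 11075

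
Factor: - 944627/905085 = -3^ ( -2 ) * 5^( - 1)*617^1*1531^1* 20113^(- 1) 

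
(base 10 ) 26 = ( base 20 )16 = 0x1A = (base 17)19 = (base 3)222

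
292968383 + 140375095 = 433343478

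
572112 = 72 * 7946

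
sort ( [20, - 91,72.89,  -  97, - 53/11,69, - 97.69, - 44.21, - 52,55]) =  [-97.69,-97,-91, - 52,- 44.21 ,  -  53/11,20,55,69,72.89] 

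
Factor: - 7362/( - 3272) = 9/4 = 2^( - 2 )*3^2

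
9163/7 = 1309 =1309.00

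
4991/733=6 + 593/733 = 6.81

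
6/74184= 1/12364=0.00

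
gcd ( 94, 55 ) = 1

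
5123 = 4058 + 1065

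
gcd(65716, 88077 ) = 1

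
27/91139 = 27/91139=0.00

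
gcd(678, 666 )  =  6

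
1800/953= 1800/953 = 1.89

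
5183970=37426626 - 32242656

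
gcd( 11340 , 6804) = 2268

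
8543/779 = 10 + 753/779 = 10.97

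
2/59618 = 1/29809 = 0.00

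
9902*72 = 712944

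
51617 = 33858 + 17759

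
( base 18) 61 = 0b1101101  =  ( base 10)109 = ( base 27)41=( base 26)45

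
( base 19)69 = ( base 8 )173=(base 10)123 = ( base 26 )4j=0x7b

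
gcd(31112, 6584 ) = 8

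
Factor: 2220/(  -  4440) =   -  2^( - 1) = -  1/2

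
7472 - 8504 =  - 1032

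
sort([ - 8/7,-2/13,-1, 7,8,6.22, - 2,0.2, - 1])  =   [-2,-8/7, - 1, - 1 ,-2/13, 0.2, 6.22,7 , 8 ]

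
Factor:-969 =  - 3^1*17^1*19^1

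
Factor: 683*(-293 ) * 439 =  - 293^1 * 439^1*683^1 = - 87852241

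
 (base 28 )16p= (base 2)1111010001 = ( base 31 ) 10G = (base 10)977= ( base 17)368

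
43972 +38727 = 82699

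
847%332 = 183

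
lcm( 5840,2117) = 169360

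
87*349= 30363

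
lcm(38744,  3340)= 193720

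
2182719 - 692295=1490424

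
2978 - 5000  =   - 2022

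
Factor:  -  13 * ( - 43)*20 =11180 = 2^2*5^1*13^1 * 43^1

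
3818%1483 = 852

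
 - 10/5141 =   -  1 + 5131/5141 = - 0.00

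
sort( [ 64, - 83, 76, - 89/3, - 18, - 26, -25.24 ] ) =[ - 83,-89/3,  -  26, - 25.24, -18, 64 , 76]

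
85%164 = 85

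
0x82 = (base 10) 130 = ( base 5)1010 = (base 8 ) 202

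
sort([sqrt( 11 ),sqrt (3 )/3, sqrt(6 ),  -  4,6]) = [ - 4 , sqrt( 3)/3, sqrt(6 ),sqrt( 11),6]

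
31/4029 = 31/4029 = 0.01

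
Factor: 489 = 3^1*163^1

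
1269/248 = 1269/248 = 5.12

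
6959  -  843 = 6116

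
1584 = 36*44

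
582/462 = 97/77= 1.26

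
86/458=43/229 = 0.19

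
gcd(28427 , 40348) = 917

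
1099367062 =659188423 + 440178639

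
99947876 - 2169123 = 97778753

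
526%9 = 4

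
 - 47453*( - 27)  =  1281231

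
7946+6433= 14379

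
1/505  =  1/505 = 0.00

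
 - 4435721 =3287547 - 7723268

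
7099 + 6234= 13333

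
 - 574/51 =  - 12 + 38/51= - 11.25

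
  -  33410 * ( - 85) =2839850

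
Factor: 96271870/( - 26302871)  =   -2^1*5^1 * 7^( - 1)*773^( - 1 )*2399^1*4013^1 * 4861^( - 1)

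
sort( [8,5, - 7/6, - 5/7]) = [ - 7/6 , - 5/7, 5,8]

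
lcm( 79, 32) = 2528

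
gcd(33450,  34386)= 6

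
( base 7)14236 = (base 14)15C6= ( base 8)7472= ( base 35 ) 36D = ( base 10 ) 3898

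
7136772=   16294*438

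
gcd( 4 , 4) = 4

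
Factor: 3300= 2^2* 3^1* 5^2*11^1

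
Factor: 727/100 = 2^ (  -  2)*5^(  -  2)*727^1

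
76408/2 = 38204 = 38204.00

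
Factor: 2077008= 2^4*3^1*43271^1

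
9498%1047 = 75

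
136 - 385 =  - 249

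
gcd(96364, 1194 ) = 2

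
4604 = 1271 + 3333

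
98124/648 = 8177/54 = 151.43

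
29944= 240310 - 210366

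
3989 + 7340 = 11329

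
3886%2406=1480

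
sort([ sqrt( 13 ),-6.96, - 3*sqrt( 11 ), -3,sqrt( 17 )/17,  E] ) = [ - 3*sqrt( 11 ),- 6.96,  -  3,sqrt (17)/17, E, sqrt( 13)]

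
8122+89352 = 97474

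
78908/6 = 13151 + 1/3= 13151.33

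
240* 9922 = 2381280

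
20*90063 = 1801260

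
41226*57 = 2349882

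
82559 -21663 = 60896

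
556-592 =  - 36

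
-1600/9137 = -1 + 7537/9137= - 0.18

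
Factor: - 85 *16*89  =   - 121040 = - 2^4 * 5^1*17^1*89^1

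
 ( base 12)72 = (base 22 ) 3K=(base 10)86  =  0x56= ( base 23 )3H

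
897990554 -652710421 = 245280133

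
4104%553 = 233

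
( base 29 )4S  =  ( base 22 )6C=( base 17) 88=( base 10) 144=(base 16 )90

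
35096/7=35096/7 = 5013.71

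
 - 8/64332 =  - 1 + 16081/16083 = - 0.00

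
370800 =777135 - 406335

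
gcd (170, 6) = 2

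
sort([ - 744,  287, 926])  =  [- 744,287,  926 ]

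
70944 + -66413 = 4531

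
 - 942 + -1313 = - 2255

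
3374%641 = 169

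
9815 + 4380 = 14195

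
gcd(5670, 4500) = 90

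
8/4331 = 8/4331= 0.00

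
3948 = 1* 3948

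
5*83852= 419260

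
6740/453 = 6740/453 =14.88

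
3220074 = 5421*594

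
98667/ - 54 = - 10963/6  =  - 1827.17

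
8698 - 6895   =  1803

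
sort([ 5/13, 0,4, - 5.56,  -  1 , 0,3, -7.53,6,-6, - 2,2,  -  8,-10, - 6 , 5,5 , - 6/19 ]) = [ - 10, - 8 , - 7.53,-6,- 6, - 5.56, - 2, - 1  , - 6/19, 0,0, 5/13 , 2,3,4,5,5,6]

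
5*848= 4240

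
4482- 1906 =2576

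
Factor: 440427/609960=491/680 = 2^( - 3 )*5^( - 1 )*17^( - 1) * 491^1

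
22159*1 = 22159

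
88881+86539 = 175420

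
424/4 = 106 = 106.00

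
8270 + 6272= 14542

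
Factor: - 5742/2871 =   -  2 = - 2^1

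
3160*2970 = 9385200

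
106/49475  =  106/49475 = 0.00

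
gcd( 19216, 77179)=1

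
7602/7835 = 7602/7835= 0.97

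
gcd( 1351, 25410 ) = 7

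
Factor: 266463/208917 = 213/167 = 3^1*71^1*167^ ( - 1)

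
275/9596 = 275/9596 = 0.03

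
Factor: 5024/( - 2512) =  - 2 = - 2^1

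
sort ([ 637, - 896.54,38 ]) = [ - 896.54, 38, 637 ] 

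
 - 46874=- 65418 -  - 18544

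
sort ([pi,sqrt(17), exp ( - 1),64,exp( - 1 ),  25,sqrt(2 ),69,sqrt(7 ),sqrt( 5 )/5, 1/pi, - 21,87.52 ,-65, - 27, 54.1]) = [ - 65, -27, - 21,1/pi , exp( - 1 ),exp( -1),sqrt(5) /5,sqrt (2 ),sqrt( 7),pi,sqrt(17 ), 25,54.1,64,69 , 87.52]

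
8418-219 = 8199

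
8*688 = 5504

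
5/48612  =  5/48612 = 0.00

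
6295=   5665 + 630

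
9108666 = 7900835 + 1207831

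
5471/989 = 5 + 526/989 = 5.53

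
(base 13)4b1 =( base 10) 820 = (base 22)1F6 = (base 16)334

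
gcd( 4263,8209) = 1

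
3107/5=3107/5 =621.40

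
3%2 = 1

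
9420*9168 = 86362560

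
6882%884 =694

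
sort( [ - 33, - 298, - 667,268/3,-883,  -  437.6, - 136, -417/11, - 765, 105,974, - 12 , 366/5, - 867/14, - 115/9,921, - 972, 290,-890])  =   [ -972,  -  890,-883, - 765, - 667, - 437.6,-298, - 136 , - 867/14, - 417/11, - 33, - 115/9 , - 12,366/5,268/3,105,290, 921,974 ]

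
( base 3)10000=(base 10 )81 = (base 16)51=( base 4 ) 1101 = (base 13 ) 63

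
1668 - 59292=-57624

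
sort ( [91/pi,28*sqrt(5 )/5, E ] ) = [E , 28*sqrt(5) /5,91/pi ] 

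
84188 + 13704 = 97892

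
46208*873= 40339584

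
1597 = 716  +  881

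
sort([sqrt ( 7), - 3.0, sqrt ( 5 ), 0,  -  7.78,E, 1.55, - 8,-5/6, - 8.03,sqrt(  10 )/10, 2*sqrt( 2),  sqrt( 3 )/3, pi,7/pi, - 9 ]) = [ - 9, - 8.03 , - 8, - 7.78, - 3.0, - 5/6, 0,sqrt ( 10) /10, sqrt(3 )/3,1.55, 7/pi, sqrt(5),sqrt( 7 ), E,  2*sqrt( 2), pi]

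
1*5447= 5447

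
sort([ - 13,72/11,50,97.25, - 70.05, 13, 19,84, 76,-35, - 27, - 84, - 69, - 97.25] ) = [ - 97.25, - 84, - 70.05,  -  69, - 35, - 27, - 13, 72/11,13,19,50,76,84,  97.25]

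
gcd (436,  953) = 1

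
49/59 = 49/59 = 0.83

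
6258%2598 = 1062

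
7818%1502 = 308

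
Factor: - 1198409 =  - 71^1* 16879^1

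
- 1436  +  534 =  - 902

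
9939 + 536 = 10475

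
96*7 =672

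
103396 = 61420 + 41976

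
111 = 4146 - 4035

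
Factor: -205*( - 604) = 2^2*5^1*41^1*151^1= 123820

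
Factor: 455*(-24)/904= - 3^1 * 5^1*7^1*13^1*113^ ( - 1 ) = - 1365/113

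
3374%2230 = 1144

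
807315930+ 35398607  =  842714537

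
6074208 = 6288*966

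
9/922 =9/922 = 0.01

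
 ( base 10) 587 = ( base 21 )16k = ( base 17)209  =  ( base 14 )2dd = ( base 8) 1113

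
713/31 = 23= 23.00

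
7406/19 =7406/19=389.79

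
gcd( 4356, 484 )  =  484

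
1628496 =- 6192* ( - 263)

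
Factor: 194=2^1*97^1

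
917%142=65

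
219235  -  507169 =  - 287934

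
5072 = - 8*( - 634 )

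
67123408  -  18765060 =48358348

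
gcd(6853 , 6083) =77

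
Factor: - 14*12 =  - 168 = - 2^3 * 3^1*7^1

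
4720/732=1180/183=6.45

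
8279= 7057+1222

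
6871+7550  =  14421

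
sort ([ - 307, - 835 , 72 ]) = [ - 835 , - 307 , 72 ]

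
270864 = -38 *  ( - 7128)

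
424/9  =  424/9 = 47.11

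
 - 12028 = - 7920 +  - 4108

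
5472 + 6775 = 12247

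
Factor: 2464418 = 2^1*11^1*112019^1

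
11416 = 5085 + 6331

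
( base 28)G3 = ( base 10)451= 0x1C3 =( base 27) gj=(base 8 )703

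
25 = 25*1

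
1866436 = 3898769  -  2032333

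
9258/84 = 110+3/14 = 110.21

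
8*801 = 6408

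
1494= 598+896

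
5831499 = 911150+4920349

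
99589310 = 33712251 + 65877059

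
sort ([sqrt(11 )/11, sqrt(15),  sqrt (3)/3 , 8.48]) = [sqrt(11)/11,sqrt(3) /3,sqrt ( 15),8.48 ] 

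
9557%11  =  9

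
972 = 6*162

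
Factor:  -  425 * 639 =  -3^2 * 5^2*17^1 * 71^1 = - 271575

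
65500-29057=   36443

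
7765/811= 9 + 466/811 = 9.57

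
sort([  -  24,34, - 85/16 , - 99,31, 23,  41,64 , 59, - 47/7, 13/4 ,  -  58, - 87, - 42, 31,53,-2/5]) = [ - 99, - 87,-58 , - 42, - 24,-47/7, - 85/16,- 2/5, 13/4, 23,31,31,34, 41,  53,59, 64 ]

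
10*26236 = 262360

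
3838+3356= 7194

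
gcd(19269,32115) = 6423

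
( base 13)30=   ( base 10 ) 39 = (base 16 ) 27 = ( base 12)33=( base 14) 2b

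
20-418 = -398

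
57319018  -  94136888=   -  36817870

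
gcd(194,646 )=2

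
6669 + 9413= 16082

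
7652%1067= 183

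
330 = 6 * 55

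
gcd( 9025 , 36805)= 5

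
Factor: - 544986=-2^1*3^2 *13^1*17^1*137^1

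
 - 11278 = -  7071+-4207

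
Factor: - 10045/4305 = - 3^( - 1)*7^1=- 7/3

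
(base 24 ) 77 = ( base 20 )8f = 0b10101111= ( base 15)ba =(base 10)175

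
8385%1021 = 217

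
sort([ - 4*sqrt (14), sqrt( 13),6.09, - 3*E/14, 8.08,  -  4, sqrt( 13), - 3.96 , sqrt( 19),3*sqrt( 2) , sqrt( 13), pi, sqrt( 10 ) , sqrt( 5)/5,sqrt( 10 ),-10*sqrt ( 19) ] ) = [ - 10 * sqrt(19), - 4*sqrt(14 ), - 4, - 3.96, - 3*E/14, sqrt ( 5)/5,pi, sqrt(10), sqrt (10), sqrt( 13),sqrt( 13),sqrt(13),  3*sqrt( 2) , sqrt( 19),6.09, 8.08]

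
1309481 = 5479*239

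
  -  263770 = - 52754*5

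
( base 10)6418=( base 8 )14422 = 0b1100100010010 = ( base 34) 5iq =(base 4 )1210102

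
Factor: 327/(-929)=  -  3^1*109^1*929^ (-1) 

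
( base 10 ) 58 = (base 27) 24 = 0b111010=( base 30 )1s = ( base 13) 46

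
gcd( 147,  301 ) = 7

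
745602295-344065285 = 401537010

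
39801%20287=19514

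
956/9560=1/10= 0.10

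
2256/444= 188/37 = 5.08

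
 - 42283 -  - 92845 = 50562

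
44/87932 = 11/21983 = 0.00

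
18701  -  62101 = -43400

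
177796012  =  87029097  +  90766915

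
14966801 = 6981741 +7985060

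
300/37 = 8 + 4/37 = 8.11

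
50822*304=15449888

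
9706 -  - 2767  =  12473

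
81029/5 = 81029/5 = 16205.80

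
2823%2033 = 790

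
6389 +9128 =15517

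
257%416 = 257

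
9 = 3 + 6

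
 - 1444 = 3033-4477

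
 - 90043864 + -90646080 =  - 180689944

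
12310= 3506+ 8804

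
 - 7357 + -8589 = -15946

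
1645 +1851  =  3496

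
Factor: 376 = 2^3* 47^1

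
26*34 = 884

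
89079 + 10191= 99270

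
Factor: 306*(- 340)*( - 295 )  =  2^3*3^2*5^2*17^2* 59^1 = 30691800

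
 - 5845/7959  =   - 1 + 302/1137 = - 0.73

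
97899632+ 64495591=162395223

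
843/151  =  5 + 88/151 =5.58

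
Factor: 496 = 2^4*31^1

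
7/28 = 1/4 = 0.25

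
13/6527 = 13/6527 = 0.00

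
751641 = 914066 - 162425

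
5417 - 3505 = 1912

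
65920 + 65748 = 131668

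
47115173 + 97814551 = 144929724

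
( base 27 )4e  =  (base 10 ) 122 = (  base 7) 233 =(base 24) 52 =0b1111010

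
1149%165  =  159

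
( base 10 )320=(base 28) bc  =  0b101000000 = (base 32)a0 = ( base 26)C8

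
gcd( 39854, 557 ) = 1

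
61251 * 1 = 61251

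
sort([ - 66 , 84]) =[-66 , 84] 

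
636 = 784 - 148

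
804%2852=804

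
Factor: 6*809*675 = 2^1 * 3^4* 5^2* 809^1 = 3276450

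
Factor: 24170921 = 181^1*133541^1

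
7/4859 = 7/4859= 0.00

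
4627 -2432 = 2195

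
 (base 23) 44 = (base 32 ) 30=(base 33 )2U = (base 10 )96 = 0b1100000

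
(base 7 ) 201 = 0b1100011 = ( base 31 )36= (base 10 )99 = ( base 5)344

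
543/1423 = 543/1423 = 0.38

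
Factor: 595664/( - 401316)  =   - 2^2*3^( - 1 )*53^( - 1)*59^1 = - 236/159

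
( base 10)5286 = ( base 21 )BKF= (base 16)14a6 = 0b1010010100110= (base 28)6KM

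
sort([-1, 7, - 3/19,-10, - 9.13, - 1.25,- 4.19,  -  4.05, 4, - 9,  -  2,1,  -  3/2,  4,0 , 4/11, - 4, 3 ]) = [ - 10, - 9.13, - 9, - 4.19, - 4.05, - 4, - 2, - 3/2, - 1.25,  -  1, - 3/19, 0,4/11, 1, 3, 4, 4, 7]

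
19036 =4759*4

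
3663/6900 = 1221/2300 = 0.53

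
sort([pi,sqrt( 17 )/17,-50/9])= [ - 50/9, sqrt(17 )/17,pi ] 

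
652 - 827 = - 175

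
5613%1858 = 39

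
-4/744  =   -1 + 185/186 = - 0.01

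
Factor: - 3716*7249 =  - 2^2*11^1*659^1*929^1=- 26937284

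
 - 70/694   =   - 35/347 = - 0.10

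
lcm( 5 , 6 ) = 30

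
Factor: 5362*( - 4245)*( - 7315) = 2^1 * 3^1*5^2*7^2 * 11^1 * 19^1*283^1*383^1 = 166501762350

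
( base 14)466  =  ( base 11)725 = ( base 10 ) 874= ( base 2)1101101010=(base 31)S6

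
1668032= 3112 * 536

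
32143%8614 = 6301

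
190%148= 42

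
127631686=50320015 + 77311671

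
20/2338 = 10/1169 = 0.01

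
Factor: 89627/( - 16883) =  - 16883^(- 1)*89627^1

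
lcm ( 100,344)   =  8600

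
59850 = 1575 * 38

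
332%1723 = 332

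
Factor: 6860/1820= 7^2* 13^ ( - 1 ) = 49/13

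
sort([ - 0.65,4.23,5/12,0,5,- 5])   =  [  -  5, - 0.65,0,  5/12, 4.23,5 ]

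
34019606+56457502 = 90477108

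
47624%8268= 6284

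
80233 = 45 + 80188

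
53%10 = 3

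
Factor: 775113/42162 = 258371/14054 = 2^ ( - 1) * 37^1*6983^1*7027^( - 1 )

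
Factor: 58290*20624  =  2^5*3^1*5^1*29^1 * 67^1*1289^1 = 1202172960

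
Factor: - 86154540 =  - 2^2*3^1*5^1* 1435909^1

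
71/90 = 71/90 = 0.79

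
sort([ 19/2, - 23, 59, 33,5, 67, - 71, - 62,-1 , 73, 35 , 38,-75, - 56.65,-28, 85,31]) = [-75,-71, - 62, - 56.65,-28,  -  23, - 1, 5, 19/2,31,33,35, 38  ,  59, 67 , 73,85]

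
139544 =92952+46592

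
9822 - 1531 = 8291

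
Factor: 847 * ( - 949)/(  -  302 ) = 803803/302 = 2^(- 1 )*7^1*11^2*13^1*73^1*151^(-1)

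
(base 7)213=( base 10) 108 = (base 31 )3F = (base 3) 11000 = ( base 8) 154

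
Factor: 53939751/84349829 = 3^1*83^ ( - 1)*1016263^( - 1) * 17979917^1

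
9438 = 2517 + 6921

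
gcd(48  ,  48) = 48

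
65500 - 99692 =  - 34192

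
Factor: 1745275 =5^2* 7^1*  9973^1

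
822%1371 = 822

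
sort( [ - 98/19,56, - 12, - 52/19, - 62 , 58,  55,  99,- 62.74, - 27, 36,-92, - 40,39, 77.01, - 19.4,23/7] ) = [-92, - 62.74, - 62,-40, - 27, - 19.4, - 12, - 98/19, - 52/19, 23/7, 36, 39 , 55, 56, 58,77.01 , 99 ] 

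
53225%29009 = 24216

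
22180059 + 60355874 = 82535933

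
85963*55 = 4727965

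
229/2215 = 229/2215 = 0.10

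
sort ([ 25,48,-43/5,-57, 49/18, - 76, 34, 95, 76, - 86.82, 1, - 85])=[-86.82, - 85 , - 76,-57, - 43/5,1, 49/18 , 25,34, 48,  76,95 ]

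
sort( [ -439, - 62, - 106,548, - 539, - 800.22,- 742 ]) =[ - 800.22, - 742,-539, - 439, - 106, - 62,548 ]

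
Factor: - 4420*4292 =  - 2^4 * 5^1*13^1*17^1*29^1*37^1   =  -18970640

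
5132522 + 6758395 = 11890917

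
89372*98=8758456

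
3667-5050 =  - 1383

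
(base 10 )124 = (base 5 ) 444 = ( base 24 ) 54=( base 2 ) 1111100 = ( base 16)7C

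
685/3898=685/3898 =0.18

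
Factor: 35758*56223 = 2010422034 = 2^1*3^2 * 19^1*941^1*6247^1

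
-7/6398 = - 1/914 =- 0.00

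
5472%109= 22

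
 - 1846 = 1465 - 3311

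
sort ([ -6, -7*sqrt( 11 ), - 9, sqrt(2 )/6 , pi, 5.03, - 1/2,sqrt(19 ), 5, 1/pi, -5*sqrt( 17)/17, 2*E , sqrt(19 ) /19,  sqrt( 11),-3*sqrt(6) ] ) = [ - 7 *sqrt(11), - 9, - 3*sqrt(6 ), - 6, - 5*sqrt ( 17) /17, - 1/2, sqrt( 19 ) /19,sqrt ( 2) /6,1/pi,pi, sqrt(11 ), sqrt(19), 5, 5.03,2*E ] 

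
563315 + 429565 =992880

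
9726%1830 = 576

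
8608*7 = 60256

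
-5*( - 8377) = 41885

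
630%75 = 30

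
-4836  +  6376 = 1540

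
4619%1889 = 841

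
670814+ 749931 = 1420745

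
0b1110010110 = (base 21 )21f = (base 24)1e6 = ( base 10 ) 918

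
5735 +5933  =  11668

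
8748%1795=1568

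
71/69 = 71/69  =  1.03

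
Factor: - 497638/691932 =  - 248819/345966 = - 2^( - 1)*3^( - 1 )* 23^( - 2 )*61^1*109^ ( - 1 )*4079^1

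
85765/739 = 85765/739 = 116.06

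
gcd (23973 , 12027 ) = 3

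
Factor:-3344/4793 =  - 2^4*11^1*19^1*4793^( - 1 )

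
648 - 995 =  - 347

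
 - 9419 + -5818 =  - 15237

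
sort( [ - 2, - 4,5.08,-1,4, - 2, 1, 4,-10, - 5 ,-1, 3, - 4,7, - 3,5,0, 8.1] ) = [ - 10, - 5, - 4, - 4,-3 , - 2, - 2, - 1, - 1,0 , 1,3 , 4,  4,  5, 5.08,  7,8.1] 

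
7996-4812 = 3184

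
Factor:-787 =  - 787^1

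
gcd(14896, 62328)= 392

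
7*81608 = 571256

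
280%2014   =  280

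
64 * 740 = 47360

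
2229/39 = 743/13 = 57.15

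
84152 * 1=84152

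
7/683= 7/683= 0.01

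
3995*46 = 183770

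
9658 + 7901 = 17559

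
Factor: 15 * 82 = 2^1*3^1*5^1*41^1 = 1230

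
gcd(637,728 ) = 91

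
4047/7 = 578 + 1/7 = 578.14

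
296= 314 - 18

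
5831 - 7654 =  - 1823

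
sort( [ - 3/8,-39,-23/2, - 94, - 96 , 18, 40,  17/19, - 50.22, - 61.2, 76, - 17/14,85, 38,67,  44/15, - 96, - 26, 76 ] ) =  [ - 96, - 96, - 94, -61.2, - 50.22, - 39, - 26, - 23/2, - 17/14, - 3/8, 17/19, 44/15, 18, 38, 40,67 , 76,76,  85]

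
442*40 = 17680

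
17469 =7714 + 9755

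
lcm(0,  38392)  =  0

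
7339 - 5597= 1742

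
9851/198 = 9851/198=49.75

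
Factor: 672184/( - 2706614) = -336092/1353307=- 2^2*73^1*839^( - 1 )*1151^1*1613^( - 1)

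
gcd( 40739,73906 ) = 1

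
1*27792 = 27792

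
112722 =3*37574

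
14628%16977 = 14628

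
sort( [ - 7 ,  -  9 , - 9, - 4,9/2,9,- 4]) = [ - 9,-9, - 7, - 4,-4, 9/2, 9]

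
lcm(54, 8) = 216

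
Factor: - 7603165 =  - 5^1*17^1*89449^1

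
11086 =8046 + 3040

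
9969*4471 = 44571399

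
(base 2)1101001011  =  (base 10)843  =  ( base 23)1df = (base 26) 16b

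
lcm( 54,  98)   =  2646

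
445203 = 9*49467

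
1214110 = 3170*383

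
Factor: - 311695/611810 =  - 323/634 = - 2^( - 1)* 17^1*19^1*317^( - 1 )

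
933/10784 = 933/10784 = 0.09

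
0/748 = 0  =  0.00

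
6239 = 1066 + 5173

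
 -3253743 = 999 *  ( - 3257)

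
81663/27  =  27221/9 = 3024.56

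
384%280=104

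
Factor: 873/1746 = 1/2 = 2^ ( - 1) 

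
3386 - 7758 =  -4372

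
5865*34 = 199410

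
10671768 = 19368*551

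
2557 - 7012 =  - 4455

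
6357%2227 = 1903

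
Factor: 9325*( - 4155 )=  - 3^1*5^3*277^1*373^1  =  -38745375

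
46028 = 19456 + 26572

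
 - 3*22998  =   - 68994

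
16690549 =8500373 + 8190176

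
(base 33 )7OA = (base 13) 3AB1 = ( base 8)20351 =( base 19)1468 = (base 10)8425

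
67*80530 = 5395510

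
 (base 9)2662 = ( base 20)500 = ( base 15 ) 8d5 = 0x7d0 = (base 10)2000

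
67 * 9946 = 666382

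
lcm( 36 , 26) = 468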